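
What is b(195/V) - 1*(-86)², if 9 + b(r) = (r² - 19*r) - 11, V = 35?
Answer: -367050/49 ≈ -7490.8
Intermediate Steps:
b(r) = -20 + r² - 19*r (b(r) = -9 + ((r² - 19*r) - 11) = -9 + (-11 + r² - 19*r) = -20 + r² - 19*r)
b(195/V) - 1*(-86)² = (-20 + (195/35)² - 3705/35) - 1*(-86)² = (-20 + (195*(1/35))² - 3705/35) - 1*7396 = (-20 + (39/7)² - 19*39/7) - 7396 = (-20 + 1521/49 - 741/7) - 7396 = -4646/49 - 7396 = -367050/49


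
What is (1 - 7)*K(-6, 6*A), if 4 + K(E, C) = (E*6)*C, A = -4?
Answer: -5160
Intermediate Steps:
K(E, C) = -4 + 6*C*E (K(E, C) = -4 + (E*6)*C = -4 + (6*E)*C = -4 + 6*C*E)
(1 - 7)*K(-6, 6*A) = (1 - 7)*(-4 + 6*(6*(-4))*(-6)) = -6*(-4 + 6*(-24)*(-6)) = -6*(-4 + 864) = -6*860 = -5160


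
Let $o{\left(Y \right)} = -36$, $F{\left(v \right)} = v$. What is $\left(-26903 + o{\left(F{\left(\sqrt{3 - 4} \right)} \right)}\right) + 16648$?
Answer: $-10291$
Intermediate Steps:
$\left(-26903 + o{\left(F{\left(\sqrt{3 - 4} \right)} \right)}\right) + 16648 = \left(-26903 - 36\right) + 16648 = -26939 + 16648 = -10291$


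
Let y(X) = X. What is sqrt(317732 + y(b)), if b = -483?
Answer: sqrt(317249) ≈ 563.25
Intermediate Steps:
sqrt(317732 + y(b)) = sqrt(317732 - 483) = sqrt(317249)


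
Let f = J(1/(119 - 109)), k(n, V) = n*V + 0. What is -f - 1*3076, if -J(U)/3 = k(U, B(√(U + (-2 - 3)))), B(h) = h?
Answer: -3076 + 21*I*√10/100 ≈ -3076.0 + 0.66408*I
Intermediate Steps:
k(n, V) = V*n (k(n, V) = V*n + 0 = V*n)
J(U) = -3*U*√(-5 + U) (J(U) = -3*√(U + (-2 - 3))*U = -3*√(U - 5)*U = -3*√(-5 + U)*U = -3*U*√(-5 + U))
f = -21*I*√10/100 (f = -3*√(-5 + 1/(119 - 109))/(119 - 109) = -3*√(-5 + 1/10)/10 = -3*⅒*√(-5 + ⅒) = -3*⅒*√(-49/10) = -3*⅒*7*I*√10/10 = -21*I*√10/100 ≈ -0.66408*I)
-f - 1*3076 = -(-21)*I*√10/100 - 1*3076 = 21*I*√10/100 - 3076 = -3076 + 21*I*√10/100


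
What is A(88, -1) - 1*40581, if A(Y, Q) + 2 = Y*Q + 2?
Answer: -40669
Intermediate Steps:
A(Y, Q) = Q*Y (A(Y, Q) = -2 + (Y*Q + 2) = -2 + (Q*Y + 2) = -2 + (2 + Q*Y) = Q*Y)
A(88, -1) - 1*40581 = -1*88 - 1*40581 = -88 - 40581 = -40669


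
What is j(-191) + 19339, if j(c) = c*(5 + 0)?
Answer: 18384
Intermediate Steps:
j(c) = 5*c (j(c) = c*5 = 5*c)
j(-191) + 19339 = 5*(-191) + 19339 = -955 + 19339 = 18384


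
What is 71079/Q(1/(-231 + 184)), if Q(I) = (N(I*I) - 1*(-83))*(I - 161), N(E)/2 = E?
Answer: -171619419/32269424 ≈ -5.3183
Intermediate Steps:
N(E) = 2*E
Q(I) = (-161 + I)*(83 + 2*I**2) (Q(I) = (2*(I*I) - 1*(-83))*(I - 161) = (2*I**2 + 83)*(-161 + I) = (83 + 2*I**2)*(-161 + I) = (-161 + I)*(83 + 2*I**2))
71079/Q(1/(-231 + 184)) = 71079/(-13363 - 322/(-231 + 184)**2 + 2*(1/(-231 + 184))**3 + 83/(-231 + 184)) = 71079/(-13363 - 322*(1/(-47))**2 + 2*(1/(-47))**3 + 83/(-47)) = 71079/(-13363 - 322*(-1/47)**2 + 2*(-1/47)**3 + 83*(-1/47)) = 71079/(-13363 - 322*1/2209 + 2*(-1/103823) - 83/47) = 71079/(-13363 - 322/2209 - 2/103823 - 83/47) = 71079/(-1387585232/103823) = 71079*(-103823/1387585232) = -171619419/32269424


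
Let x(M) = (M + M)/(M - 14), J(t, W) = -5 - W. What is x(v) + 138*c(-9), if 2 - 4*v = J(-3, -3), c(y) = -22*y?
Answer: 355210/13 ≈ 27324.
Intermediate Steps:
v = 1 (v = ½ - (-5 - 1*(-3))/4 = ½ - (-5 + 3)/4 = ½ - ¼*(-2) = ½ + ½ = 1)
x(M) = 2*M/(-14 + M) (x(M) = (2*M)/(-14 + M) = 2*M/(-14 + M))
x(v) + 138*c(-9) = 2*1/(-14 + 1) + 138*(-22*(-9)) = 2*1/(-13) + 138*198 = 2*1*(-1/13) + 27324 = -2/13 + 27324 = 355210/13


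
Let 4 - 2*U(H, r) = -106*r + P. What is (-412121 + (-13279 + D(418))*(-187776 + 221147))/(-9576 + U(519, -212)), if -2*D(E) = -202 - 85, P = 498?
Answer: 877513783/42118 ≈ 20835.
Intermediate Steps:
D(E) = 287/2 (D(E) = -(-202 - 85)/2 = -½*(-287) = 287/2)
U(H, r) = -247 + 53*r (U(H, r) = 2 - (-106*r + 498)/2 = 2 - (498 - 106*r)/2 = 2 + (-249 + 53*r) = -247 + 53*r)
(-412121 + (-13279 + D(418))*(-187776 + 221147))/(-9576 + U(519, -212)) = (-412121 + (-13279 + 287/2)*(-187776 + 221147))/(-9576 + (-247 + 53*(-212))) = (-412121 - 26271/2*33371)/(-9576 + (-247 - 11236)) = (-412121 - 876689541/2)/(-9576 - 11483) = -877513783/2/(-21059) = -877513783/2*(-1/21059) = 877513783/42118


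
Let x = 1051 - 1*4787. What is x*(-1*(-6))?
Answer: -22416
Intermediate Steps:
x = -3736 (x = 1051 - 4787 = -3736)
x*(-1*(-6)) = -(-3736)*(-6) = -3736*6 = -22416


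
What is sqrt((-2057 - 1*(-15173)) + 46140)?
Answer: 6*sqrt(1646) ≈ 243.43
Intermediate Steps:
sqrt((-2057 - 1*(-15173)) + 46140) = sqrt((-2057 + 15173) + 46140) = sqrt(13116 + 46140) = sqrt(59256) = 6*sqrt(1646)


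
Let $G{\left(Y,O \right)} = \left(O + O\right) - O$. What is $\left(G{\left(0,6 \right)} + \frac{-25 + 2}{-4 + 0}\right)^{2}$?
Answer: $\frac{2209}{16} \approx 138.06$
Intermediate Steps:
$G{\left(Y,O \right)} = O$ ($G{\left(Y,O \right)} = 2 O - O = O$)
$\left(G{\left(0,6 \right)} + \frac{-25 + 2}{-4 + 0}\right)^{2} = \left(6 + \frac{-25 + 2}{-4 + 0}\right)^{2} = \left(6 - \frac{23}{-4}\right)^{2} = \left(6 - - \frac{23}{4}\right)^{2} = \left(6 + \frac{23}{4}\right)^{2} = \left(\frac{47}{4}\right)^{2} = \frac{2209}{16}$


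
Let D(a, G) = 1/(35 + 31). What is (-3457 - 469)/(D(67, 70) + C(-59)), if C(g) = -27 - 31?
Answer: 259116/3827 ≈ 67.707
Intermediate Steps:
D(a, G) = 1/66
C(g) = -58
(-3457 - 469)/(D(67, 70) + C(-59)) = (-3457 - 469)/(1/66 - 58) = -3926/(-3827/66) = -3926*(-66/3827) = 259116/3827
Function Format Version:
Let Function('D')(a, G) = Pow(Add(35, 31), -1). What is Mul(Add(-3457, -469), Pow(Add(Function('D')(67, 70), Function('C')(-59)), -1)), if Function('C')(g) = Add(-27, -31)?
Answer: Rational(259116, 3827) ≈ 67.707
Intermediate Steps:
Function('D')(a, G) = Rational(1, 66) (Function('D')(a, G) = Pow(66, -1) = Rational(1, 66))
Function('C')(g) = -58
Mul(Add(-3457, -469), Pow(Add(Function('D')(67, 70), Function('C')(-59)), -1)) = Mul(Add(-3457, -469), Pow(Add(Rational(1, 66), -58), -1)) = Mul(-3926, Pow(Rational(-3827, 66), -1)) = Mul(-3926, Rational(-66, 3827)) = Rational(259116, 3827)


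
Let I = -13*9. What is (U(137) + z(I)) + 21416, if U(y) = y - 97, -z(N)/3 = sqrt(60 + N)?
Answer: 21456 - 3*I*sqrt(57) ≈ 21456.0 - 22.65*I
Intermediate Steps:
I = -117
z(N) = -3*sqrt(60 + N)
U(y) = -97 + y
(U(137) + z(I)) + 21416 = ((-97 + 137) - 3*sqrt(60 - 117)) + 21416 = (40 - 3*I*sqrt(57)) + 21416 = 21456 - 3*I*sqrt(57)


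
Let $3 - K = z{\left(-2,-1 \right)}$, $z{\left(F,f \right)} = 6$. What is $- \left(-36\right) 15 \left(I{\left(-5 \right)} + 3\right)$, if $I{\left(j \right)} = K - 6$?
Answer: $-3240$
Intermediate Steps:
$K = -3$ ($K = 3 - 6 = -3$)
$I{\left(j \right)} = -9$ ($I{\left(j \right)} = -3 - 6 = -9$)
$- \left(-36\right) 15 \left(I{\left(-5 \right)} + 3\right) = - \left(-36\right) 15 \left(-9 + 3\right) = - \left(-36\right) 15 \left(-6\right) = - \left(-36\right) \left(-90\right) = \left(-1\right) 3240 = -3240$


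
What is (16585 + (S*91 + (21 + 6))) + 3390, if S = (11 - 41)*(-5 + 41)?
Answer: -78278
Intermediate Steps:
S = -1080 (S = -30*36 = -1080)
(16585 + (S*91 + (21 + 6))) + 3390 = (16585 + (-1080*91 + (21 + 6))) + 3390 = (16585 + (-98280 + 27)) + 3390 = (16585 - 98253) + 3390 = -81668 + 3390 = -78278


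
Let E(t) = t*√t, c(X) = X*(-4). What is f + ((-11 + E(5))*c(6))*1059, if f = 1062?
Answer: 280638 - 127080*√5 ≈ -3521.5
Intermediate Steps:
c(X) = -4*X
E(t) = t^(3/2)
f + ((-11 + E(5))*c(6))*1059 = 1062 + ((-11 + 5^(3/2))*(-4*6))*1059 = 1062 + ((-11 + 5*√5)*(-24))*1059 = 1062 + (264 - 120*√5)*1059 = 1062 + (279576 - 127080*√5) = 280638 - 127080*√5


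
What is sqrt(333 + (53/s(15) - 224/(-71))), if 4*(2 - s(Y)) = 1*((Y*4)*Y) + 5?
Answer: 11*sqrt(11260307409)/63687 ≈ 18.328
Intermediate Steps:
s(Y) = 3/4 - Y**2 (s(Y) = 2 - (1*((Y*4)*Y) + 5)/4 = 2 - (1*((4*Y)*Y) + 5)/4 = 2 - (1*(4*Y**2) + 5)/4 = 2 - (4*Y**2 + 5)/4 = 2 - (5 + 4*Y**2)/4 = 2 + (-5/4 - Y**2) = 3/4 - Y**2)
sqrt(333 + (53/s(15) - 224/(-71))) = sqrt(333 + (53/(3/4 - 1*15**2) - 224/(-71))) = sqrt(333 + (53/(3/4 - 1*225) - 224*(-1/71))) = sqrt(333 + (53/(3/4 - 225) + 224/71)) = sqrt(333 + (53/(-897/4) + 224/71)) = sqrt(333 + (53*(-4/897) + 224/71)) = sqrt(333 + (-212/897 + 224/71)) = sqrt(333 + 185876/63687) = sqrt(21393647/63687) = 11*sqrt(11260307409)/63687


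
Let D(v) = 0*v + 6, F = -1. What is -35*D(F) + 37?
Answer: -173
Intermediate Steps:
D(v) = 6 (D(v) = 0 + 6 = 6)
-35*D(F) + 37 = -35*6 + 37 = -210 + 37 = -173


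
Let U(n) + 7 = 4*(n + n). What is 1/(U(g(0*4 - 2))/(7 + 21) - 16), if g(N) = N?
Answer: -28/471 ≈ -0.059448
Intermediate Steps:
U(n) = -7 + 8*n (U(n) = -7 + 4*(n + n) = -7 + 4*(2*n) = -7 + 8*n)
1/(U(g(0*4 - 2))/(7 + 21) - 16) = 1/((-7 + 8*(0*4 - 2))/(7 + 21) - 16) = 1/((-7 + 8*(0 - 2))/28 - 16) = 1/((-7 + 8*(-2))*(1/28) - 16) = 1/((-7 - 16)*(1/28) - 16) = 1/(-23*1/28 - 16) = 1/(-23/28 - 16) = 1/(-471/28) = -28/471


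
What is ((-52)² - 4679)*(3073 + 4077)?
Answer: -14121250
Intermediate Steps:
((-52)² - 4679)*(3073 + 4077) = (2704 - 4679)*7150 = -1975*7150 = -14121250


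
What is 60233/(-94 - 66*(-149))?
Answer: 60233/9740 ≈ 6.1841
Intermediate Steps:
60233/(-94 - 66*(-149)) = 60233/(-94 + 9834) = 60233/9740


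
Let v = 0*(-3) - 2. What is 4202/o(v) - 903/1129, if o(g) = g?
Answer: -2372932/1129 ≈ -2101.8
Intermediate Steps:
v = -2 (v = 0 - 2 = -2)
4202/o(v) - 903/1129 = 4202/(-2) - 903/1129 = 4202*(-1/2) - 903*1/1129 = -2101 - 903/1129 = -2372932/1129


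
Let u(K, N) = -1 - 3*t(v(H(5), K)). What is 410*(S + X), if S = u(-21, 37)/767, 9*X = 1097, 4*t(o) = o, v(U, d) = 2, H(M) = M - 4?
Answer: 344964365/6903 ≈ 49973.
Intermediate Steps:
H(M) = -4 + M
t(o) = o/4
u(K, N) = -5/2 (u(K, N) = -1 - 3*2/4 = -1 - 3*1/2 = -1 - 3/2 = -5/2)
X = 1097/9 (X = (1/9)*1097 = 1097/9 ≈ 121.89)
S = -5/1534 (S = -5/2/767 = -5/2*1/767 = -5/1534 ≈ -0.0032595)
410*(S + X) = 410*(-5/1534 + 1097/9) = 410*(1682753/13806) = 344964365/6903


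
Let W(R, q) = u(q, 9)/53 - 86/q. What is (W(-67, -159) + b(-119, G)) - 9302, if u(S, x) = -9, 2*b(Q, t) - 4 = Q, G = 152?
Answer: -2976203/318 ≈ -9359.1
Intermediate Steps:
b(Q, t) = 2 + Q/2
W(R, q) = -9/53 - 86/q
(W(-67, -159) + b(-119, G)) - 9302 = ((-9/53 - 86/(-159)) + (2 + (1/2)*(-119))) - 9302 = ((-9/53 - 86*(-1/159)) + (2 - 119/2)) - 9302 = ((-9/53 + 86/159) - 115/2) - 9302 = (59/159 - 115/2) - 9302 = -18167/318 - 9302 = -2976203/318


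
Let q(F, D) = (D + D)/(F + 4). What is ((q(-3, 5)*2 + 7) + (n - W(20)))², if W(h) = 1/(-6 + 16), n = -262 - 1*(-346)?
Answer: 1229881/100 ≈ 12299.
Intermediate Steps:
q(F, D) = 2*D/(4 + F) (q(F, D) = (2*D)/(4 + F) = 2*D/(4 + F))
n = 84 (n = -262 + 346 = 84)
W(h) = ⅒ (W(h) = 1/10 = ⅒)
((q(-3, 5)*2 + 7) + (n - W(20)))² = (((2*5/(4 - 3))*2 + 7) + (84 - 1*⅒))² = (((2*5/1)*2 + 7) + (84 - ⅒))² = (((2*5*1)*2 + 7) + 839/10)² = ((10*2 + 7) + 839/10)² = ((20 + 7) + 839/10)² = (27 + 839/10)² = (1109/10)² = 1229881/100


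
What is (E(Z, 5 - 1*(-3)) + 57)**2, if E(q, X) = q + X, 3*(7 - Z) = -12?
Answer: 5776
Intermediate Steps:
Z = 11 (Z = 7 - 1/3*(-12) = 7 + 4 = 11)
E(q, X) = X + q
(E(Z, 5 - 1*(-3)) + 57)**2 = (((5 - 1*(-3)) + 11) + 57)**2 = (((5 + 3) + 11) + 57)**2 = ((8 + 11) + 57)**2 = (19 + 57)**2 = 76**2 = 5776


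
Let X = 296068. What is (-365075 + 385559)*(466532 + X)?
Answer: 15621098400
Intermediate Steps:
(-365075 + 385559)*(466532 + X) = (-365075 + 385559)*(466532 + 296068) = 20484*762600 = 15621098400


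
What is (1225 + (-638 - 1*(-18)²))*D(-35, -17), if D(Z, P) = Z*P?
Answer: 156485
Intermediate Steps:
D(Z, P) = P*Z
(1225 + (-638 - 1*(-18)²))*D(-35, -17) = (1225 + (-638 - 1*(-18)²))*(-17*(-35)) = (1225 + (-638 - 1*324))*595 = (1225 + (-638 - 324))*595 = (1225 - 962)*595 = 263*595 = 156485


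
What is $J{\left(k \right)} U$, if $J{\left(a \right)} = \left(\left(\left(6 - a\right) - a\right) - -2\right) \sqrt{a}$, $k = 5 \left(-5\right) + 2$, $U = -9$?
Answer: $- 486 i \sqrt{23} \approx - 2330.8 i$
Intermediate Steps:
$k = -23$ ($k = -25 + 2 = -23$)
$J{\left(a \right)} = \sqrt{a} \left(8 - 2 a\right)$ ($J{\left(a \right)} = \left(\left(6 - 2 a\right) + 2\right) \sqrt{a} = \left(8 - 2 a\right) \sqrt{a} = \sqrt{a} \left(8 - 2 a\right)$)
$J{\left(k \right)} U = 2 \sqrt{-23} \left(4 - -23\right) \left(-9\right) = 2 i \sqrt{23} \left(4 + 23\right) \left(-9\right) = 2 i \sqrt{23} \cdot 27 \left(-9\right) = 54 i \sqrt{23} \left(-9\right) = - 486 i \sqrt{23}$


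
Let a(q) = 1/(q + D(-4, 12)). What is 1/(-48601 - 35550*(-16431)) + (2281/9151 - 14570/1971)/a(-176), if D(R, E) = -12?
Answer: 11163261558777447851/8312988922783767 ≈ 1342.9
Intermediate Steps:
a(q) = 1/(-12 + q) (a(q) = 1/(q - 12) = 1/(-12 + q))
1/(-48601 - 35550*(-16431)) + (2281/9151 - 14570/1971)/a(-176) = 1/(-48601 - 35550*(-16431)) + (2281/9151 - 14570/1971)/(1/(-12 - 176)) = -1/16431/(-84151) + (2281*(1/9151) - 14570*1/1971)/(1/(-188)) = -1/84151*(-1/16431) + (2281/9151 - 14570/1971)/(-1/188) = 1/1382685081 - 128834219/18036621*(-188) = 1/1382685081 + 24220833172/18036621 = 11163261558777447851/8312988922783767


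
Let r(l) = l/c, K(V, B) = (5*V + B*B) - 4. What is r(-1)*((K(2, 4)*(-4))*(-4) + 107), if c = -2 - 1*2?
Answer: 459/4 ≈ 114.75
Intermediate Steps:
K(V, B) = -4 + B² + 5*V (K(V, B) = (5*V + B²) - 4 = (B² + 5*V) - 4 = -4 + B² + 5*V)
c = -4 (c = -2 - 2 = -4)
r(l) = -l/4 (r(l) = l/(-4) = l*(-¼) = -l/4)
r(-1)*((K(2, 4)*(-4))*(-4) + 107) = (-¼*(-1))*(((-4 + 4² + 5*2)*(-4))*(-4) + 107) = (((-4 + 16 + 10)*(-4))*(-4) + 107)/4 = ((22*(-4))*(-4) + 107)/4 = (-88*(-4) + 107)/4 = (352 + 107)/4 = (¼)*459 = 459/4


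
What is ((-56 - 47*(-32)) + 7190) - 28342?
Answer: -19704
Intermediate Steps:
((-56 - 47*(-32)) + 7190) - 28342 = ((-56 + 1504) + 7190) - 28342 = (1448 + 7190) - 28342 = 8638 - 28342 = -19704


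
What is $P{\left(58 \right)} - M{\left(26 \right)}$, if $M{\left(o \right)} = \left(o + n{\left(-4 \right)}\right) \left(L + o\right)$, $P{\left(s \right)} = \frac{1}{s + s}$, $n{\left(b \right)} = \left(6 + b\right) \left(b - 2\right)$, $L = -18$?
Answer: $- \frac{12991}{116} \approx -111.99$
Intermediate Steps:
$n{\left(b \right)} = \left(-2 + b\right) \left(6 + b\right)$ ($n{\left(b \right)} = \left(6 + b\right) \left(-2 + b\right) = \left(-2 + b\right) \left(6 + b\right)$)
$P{\left(s \right)} = \frac{1}{2 s}$
$M{\left(o \right)} = \left(-18 + o\right) \left(-12 + o\right)$ ($M{\left(o \right)} = \left(o + \left(-12 + \left(-4\right)^{2} + 4 \left(-4\right)\right)\right) \left(-18 + o\right) = \left(o - 12\right) \left(-18 + o\right) = \left(-12 + o\right) \left(-18 + o\right) = \left(-18 + o\right) \left(-12 + o\right)$)
$P{\left(58 \right)} - M{\left(26 \right)} = \frac{1}{2 \cdot 58} - \left(216 + 26^{2} - 780\right) = \frac{1}{2} \cdot \frac{1}{58} - \left(216 + 676 - 780\right) = \frac{1}{116} - 112 = - \frac{12991}{116}$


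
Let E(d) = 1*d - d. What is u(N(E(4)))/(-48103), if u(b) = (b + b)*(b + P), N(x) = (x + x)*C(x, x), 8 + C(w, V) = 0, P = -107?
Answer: 0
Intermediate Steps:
C(w, V) = -8 (C(w, V) = -8 + 0 = -8)
E(d) = 0 (E(d) = d - d = 0)
N(x) = -16*x (N(x) = (x + x)*(-8) = (2*x)*(-8) = -16*x)
u(b) = 2*b*(-107 + b) (u(b) = (b + b)*(b - 107) = (2*b)*(-107 + b) = 2*b*(-107 + b))
u(N(E(4)))/(-48103) = (2*(-16*0)*(-107 - 16*0))/(-48103) = (2*0*(-107 + 0))*(-1/48103) = (2*0*(-107))*(-1/48103) = 0*(-1/48103) = 0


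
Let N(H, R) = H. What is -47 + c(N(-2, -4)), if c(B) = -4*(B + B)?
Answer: -31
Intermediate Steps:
c(B) = -8*B
-47 + c(N(-2, -4)) = -47 - 8*(-2) = -47 + 16 = -31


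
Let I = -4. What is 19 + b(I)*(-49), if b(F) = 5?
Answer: -226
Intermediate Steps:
19 + b(I)*(-49) = 19 + 5*(-49) = 19 - 245 = -226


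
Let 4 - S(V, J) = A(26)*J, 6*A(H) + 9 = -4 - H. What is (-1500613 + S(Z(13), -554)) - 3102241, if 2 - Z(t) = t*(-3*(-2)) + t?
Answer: -4606451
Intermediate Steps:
A(H) = -13/6 - H/6 (A(H) = -3/2 + (-4 - H)/6 = -3/2 + (-2/3 - H/6) = -13/6 - H/6)
Z(t) = 2 - 7*t (Z(t) = 2 - (t*(-3*(-2)) + t) = 2 - (t*6 + t) = 2 - (6*t + t) = 2 - 7*t)
S(V, J) = 4 + 13*J/2 (S(V, J) = 4 - (-13/6 - 1/6*26)*J = 4 - (-13/6 - 13/3)*J = 4 - (-13)*J/2 = 4 + 13*J/2)
(-1500613 + S(Z(13), -554)) - 3102241 = (-1500613 + (4 + (13/2)*(-554))) - 3102241 = (-1500613 + (4 - 3601)) - 3102241 = (-1500613 - 3597) - 3102241 = -1504210 - 3102241 = -4606451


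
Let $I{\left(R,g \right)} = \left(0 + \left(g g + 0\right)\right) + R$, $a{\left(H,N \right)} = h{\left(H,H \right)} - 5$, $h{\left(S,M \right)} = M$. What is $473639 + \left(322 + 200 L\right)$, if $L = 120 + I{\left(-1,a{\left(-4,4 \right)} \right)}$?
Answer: $513961$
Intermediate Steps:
$a{\left(H,N \right)} = -5 + H$ ($a{\left(H,N \right)} = H - 5 = -5 + H$)
$I{\left(R,g \right)} = R + g^{2}$ ($I{\left(R,g \right)} = \left(0 + \left(g^{2} + 0\right)\right) + R = \left(0 + g^{2}\right) + R = g^{2} + R = R + g^{2}$)
$L = 200$ ($L = 120 - \left(1 - \left(-5 - 4\right)^{2}\right) = 120 - \left(1 - \left(-9\right)^{2}\right) = 120 + \left(-1 + 81\right) = 120 + 80 = 200$)
$473639 + \left(322 + 200 L\right) = 473639 + \left(322 + 200 \cdot 200\right) = 473639 + \left(322 + 40000\right) = 473639 + 40322 = 513961$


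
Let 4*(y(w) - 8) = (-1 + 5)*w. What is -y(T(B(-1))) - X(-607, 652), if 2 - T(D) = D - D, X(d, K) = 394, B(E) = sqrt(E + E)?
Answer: -404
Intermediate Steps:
B(E) = sqrt(2)*sqrt(E) (B(E) = sqrt(2*E) = sqrt(2)*sqrt(E))
T(D) = 2 (T(D) = 2 - (D - D) = 2 - 1*0 = 2 + 0 = 2)
y(w) = 8 + w (y(w) = 8 + ((-1 + 5)*w)/4 = 8 + (4*w)/4 = 8 + w)
-y(T(B(-1))) - X(-607, 652) = -(8 + 2) - 1*394 = -1*10 - 394 = -10 - 394 = -404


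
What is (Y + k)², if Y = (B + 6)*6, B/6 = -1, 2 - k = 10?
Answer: 64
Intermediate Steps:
k = -8 (k = 2 - 1*10 = 2 - 10 = -8)
B = -6 (B = 6*(-1) = -6)
Y = 0 (Y = (-6 + 6)*6 = 0*6 = 0)
(Y + k)² = (0 - 8)² = (-8)² = 64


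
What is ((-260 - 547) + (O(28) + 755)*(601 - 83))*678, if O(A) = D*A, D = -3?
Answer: 235110738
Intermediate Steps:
O(A) = -3*A
((-260 - 547) + (O(28) + 755)*(601 - 83))*678 = ((-260 - 547) + (-3*28 + 755)*(601 - 83))*678 = (-807 + (-84 + 755)*518)*678 = (-807 + 671*518)*678 = (-807 + 347578)*678 = 346771*678 = 235110738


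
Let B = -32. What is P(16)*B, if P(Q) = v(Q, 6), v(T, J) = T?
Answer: -512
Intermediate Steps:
P(Q) = Q
P(16)*B = 16*(-32) = -512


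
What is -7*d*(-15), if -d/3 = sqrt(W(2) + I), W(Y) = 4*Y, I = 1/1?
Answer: -945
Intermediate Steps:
I = 1
d = -9 (d = -3*sqrt(4*2 + 1) = -3*sqrt(8 + 1) = -3*sqrt(9) = -3*3 = -9)
-7*d*(-15) = -7*(-9)*(-15) = 63*(-15) = -945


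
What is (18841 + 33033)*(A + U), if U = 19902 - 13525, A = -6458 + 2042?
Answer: 101724914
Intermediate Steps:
A = -4416
U = 6377
(18841 + 33033)*(A + U) = (18841 + 33033)*(-4416 + 6377) = 51874*1961 = 101724914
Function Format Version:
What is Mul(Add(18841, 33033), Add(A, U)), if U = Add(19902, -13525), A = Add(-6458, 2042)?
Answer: 101724914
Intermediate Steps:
A = -4416
U = 6377
Mul(Add(18841, 33033), Add(A, U)) = Mul(Add(18841, 33033), Add(-4416, 6377)) = Mul(51874, 1961) = 101724914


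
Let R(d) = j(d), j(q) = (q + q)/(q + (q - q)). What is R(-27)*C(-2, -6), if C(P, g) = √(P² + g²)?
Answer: 4*√10 ≈ 12.649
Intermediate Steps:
j(q) = 2 (j(q) = (2*q)/(q + 0) = (2*q)/q = 2)
R(d) = 2
R(-27)*C(-2, -6) = 2*√((-2)² + (-6)²) = 2*√(4 + 36) = 2*√40 = 2*(2*√10) = 4*√10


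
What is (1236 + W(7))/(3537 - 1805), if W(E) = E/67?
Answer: 82819/116044 ≈ 0.71369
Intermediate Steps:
W(E) = E/67 (W(E) = E*(1/67) = E/67)
(1236 + W(7))/(3537 - 1805) = (1236 + (1/67)*7)/(3537 - 1805) = (1236 + 7/67)/1732 = (82819/67)*(1/1732) = 82819/116044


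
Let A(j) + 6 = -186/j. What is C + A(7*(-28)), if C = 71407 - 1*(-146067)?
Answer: 21311957/98 ≈ 2.1747e+5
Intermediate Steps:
A(j) = -6 - 186/j
C = 217474 (C = 71407 + 146067 = 217474)
C + A(7*(-28)) = 217474 + (-6 - 186/(7*(-28))) = 217474 + (-6 - 186/(-196)) = 217474 + (-6 - 186*(-1/196)) = 217474 + (-6 + 93/98) = 217474 - 495/98 = 21311957/98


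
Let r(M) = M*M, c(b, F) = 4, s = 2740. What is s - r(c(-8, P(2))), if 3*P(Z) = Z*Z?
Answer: 2724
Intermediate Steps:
P(Z) = Z²/3 (P(Z) = (Z*Z)/3 = Z²/3)
r(M) = M²
s - r(c(-8, P(2))) = 2740 - 1*4² = 2740 - 1*16 = 2740 - 16 = 2724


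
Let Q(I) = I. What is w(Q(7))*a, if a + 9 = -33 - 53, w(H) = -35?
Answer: 3325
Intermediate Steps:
a = -95 (a = -9 + (-33 - 53) = -9 - 86 = -95)
w(Q(7))*a = -35*(-95) = 3325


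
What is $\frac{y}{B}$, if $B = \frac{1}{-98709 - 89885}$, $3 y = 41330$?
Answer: $- \frac{7794590020}{3} \approx -2.5982 \cdot 10^{9}$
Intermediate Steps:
$y = \frac{41330}{3}$ ($y = \frac{1}{3} \cdot 41330 = \frac{41330}{3} \approx 13777.0$)
$B = - \frac{1}{188594}$ ($B = \frac{1}{-188594} = - \frac{1}{188594} \approx -5.3024 \cdot 10^{-6}$)
$\frac{y}{B} = \frac{41330}{3 \left(- \frac{1}{188594}\right)} = \frac{41330}{3} \left(-188594\right) = - \frac{7794590020}{3}$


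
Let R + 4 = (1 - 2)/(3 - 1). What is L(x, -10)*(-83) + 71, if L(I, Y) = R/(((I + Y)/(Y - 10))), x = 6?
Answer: 3877/2 ≈ 1938.5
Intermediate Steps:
R = -9/2 (R = -4 + (1 - 2)/(3 - 1) = -4 - 1/2 = -4 - 1*½ = -4 - ½ = -9/2 ≈ -4.5000)
L(I, Y) = -9*(-10 + Y)/(2*(I + Y)) (L(I, Y) = -9*(Y - 10)/(I + Y)/2 = -9*(-10 + Y)/(I + Y)/2 = -9*(-10 + Y)/(2*(I + Y)))
L(x, -10)*(-83) + 71 = ((45 - 9/2*(-10))/(6 - 10))*(-83) + 71 = ((45 + 45)/(-4))*(-83) + 71 = -¼*90*(-83) + 71 = -45/2*(-83) + 71 = 3735/2 + 71 = 3877/2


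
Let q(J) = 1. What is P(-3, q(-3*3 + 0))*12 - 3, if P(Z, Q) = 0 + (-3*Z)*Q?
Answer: 105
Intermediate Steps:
P(Z, Q) = -3*Q*Z (P(Z, Q) = 0 - 3*Q*Z = -3*Q*Z)
P(-3, q(-3*3 + 0))*12 - 3 = -3*1*(-3)*12 - 3 = 9*12 - 3 = 108 - 3 = 105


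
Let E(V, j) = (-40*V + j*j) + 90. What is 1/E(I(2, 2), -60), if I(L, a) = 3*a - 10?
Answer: 1/3850 ≈ 0.00025974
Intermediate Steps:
I(L, a) = -10 + 3*a
E(V, j) = 90 + j² - 40*V (E(V, j) = (-40*V + j²) + 90 = (j² - 40*V) + 90 = 90 + j² - 40*V)
1/E(I(2, 2), -60) = 1/(90 + (-60)² - 40*(-10 + 3*2)) = 1/(90 + 3600 - 40*(-10 + 6)) = 1/(90 + 3600 - 40*(-4)) = 1/(90 + 3600 + 160) = 1/3850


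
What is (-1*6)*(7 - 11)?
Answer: 24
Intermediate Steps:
(-1*6)*(7 - 11) = -6*(-4) = 24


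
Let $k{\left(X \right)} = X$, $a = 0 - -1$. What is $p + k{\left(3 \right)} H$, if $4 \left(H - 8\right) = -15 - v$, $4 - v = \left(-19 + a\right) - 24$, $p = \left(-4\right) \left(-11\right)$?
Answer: $\frac{89}{4} \approx 22.25$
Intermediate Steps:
$a = 1$ ($a = 0 + 1 = 1$)
$p = 44$
$v = 46$ ($v = 4 - \left(\left(-19 + 1\right) - 24\right) = 4 - \left(-18 - 24\right) = 4 - -42 = 4 + 42 = 46$)
$H = - \frac{29}{4}$ ($H = 8 + \frac{-15 - 46}{4} = 8 + \frac{1}{4} \left(-61\right) = 8 - \frac{61}{4} = - \frac{29}{4} \approx -7.25$)
$p + k{\left(3 \right)} H = 44 + 3 \left(- \frac{29}{4}\right) = 44 - \frac{87}{4} = \frac{89}{4}$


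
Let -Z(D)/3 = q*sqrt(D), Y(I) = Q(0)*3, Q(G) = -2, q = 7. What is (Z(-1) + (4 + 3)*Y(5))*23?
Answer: -966 - 483*I ≈ -966.0 - 483.0*I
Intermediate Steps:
Y(I) = -6 (Y(I) = -2*3 = -6)
Z(D) = -21*sqrt(D)
(Z(-1) + (4 + 3)*Y(5))*23 = (-21*I + (4 + 3)*(-6))*23 = (-21*I + 7*(-6))*23 = (-21*I - 42)*23 = (-42 - 21*I)*23 = -966 - 483*I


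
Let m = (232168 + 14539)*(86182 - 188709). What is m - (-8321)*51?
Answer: -25293704218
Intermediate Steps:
m = -25294128589 (m = 246707*(-102527) = -25294128589)
m - (-8321)*51 = -25294128589 - (-8321)*51 = -25294128589 - 1*(-424371) = -25294128589 + 424371 = -25293704218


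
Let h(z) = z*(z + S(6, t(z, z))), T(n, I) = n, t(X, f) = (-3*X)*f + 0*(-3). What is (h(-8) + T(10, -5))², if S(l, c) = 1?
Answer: 4356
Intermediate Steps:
t(X, f) = -3*X*f (t(X, f) = -3*X*f + 0 = -3*X*f)
h(z) = z*(1 + z) (h(z) = z*(z + 1) = z*(1 + z))
(h(-8) + T(10, -5))² = (-8*(1 - 8) + 10)² = (-8*(-7) + 10)² = (56 + 10)² = 66² = 4356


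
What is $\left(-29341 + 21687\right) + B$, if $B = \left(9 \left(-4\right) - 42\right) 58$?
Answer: $-12178$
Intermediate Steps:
$B = -4524$ ($B = \left(-36 - 42\right) 58 = \left(-78\right) 58 = -4524$)
$\left(-29341 + 21687\right) + B = \left(-29341 + 21687\right) - 4524 = -7654 - 4524 = -12178$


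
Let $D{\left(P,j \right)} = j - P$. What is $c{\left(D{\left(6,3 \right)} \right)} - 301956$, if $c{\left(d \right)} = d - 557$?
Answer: $-302516$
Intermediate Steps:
$c{\left(d \right)} = -557 + d$
$c{\left(D{\left(6,3 \right)} \right)} - 301956 = \left(-557 + \left(3 - 6\right)\right) - 301956 = \left(-557 - 3\right) - 301956 = -560 - 301956 = -302516$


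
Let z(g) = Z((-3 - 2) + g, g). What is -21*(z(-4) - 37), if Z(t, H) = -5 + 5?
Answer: 777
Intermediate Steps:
Z(t, H) = 0
z(g) = 0
-21*(z(-4) - 37) = -21*(0 - 37) = -21*(-37) = 777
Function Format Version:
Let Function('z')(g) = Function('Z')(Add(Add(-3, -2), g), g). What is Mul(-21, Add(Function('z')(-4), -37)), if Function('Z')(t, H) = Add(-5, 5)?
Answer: 777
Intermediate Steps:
Function('Z')(t, H) = 0
Function('z')(g) = 0
Mul(-21, Add(Function('z')(-4), -37)) = Mul(-21, Add(0, -37)) = Mul(-21, -37) = 777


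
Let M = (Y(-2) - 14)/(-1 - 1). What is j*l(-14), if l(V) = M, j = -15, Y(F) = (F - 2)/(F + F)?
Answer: -195/2 ≈ -97.500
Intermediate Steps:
Y(F) = (-2 + F)/(2*F) (Y(F) = (-2 + F)/((2*F)) = (-2 + F)*(1/(2*F)) = (-2 + F)/(2*F))
M = 13/2 (M = ((1/2)*(-2 - 2)/(-2) - 14)/(-1 - 1) = ((1/2)*(-1/2)*(-4) - 14)/(-2) = (1 - 14)*(-1/2) = -13*(-1/2) = 13/2 ≈ 6.5000)
l(V) = 13/2
j*l(-14) = -15*13/2 = -195/2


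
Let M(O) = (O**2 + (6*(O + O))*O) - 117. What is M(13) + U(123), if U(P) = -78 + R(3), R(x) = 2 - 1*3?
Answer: 2001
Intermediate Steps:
R(x) = -1 (R(x) = 2 - 3 = -1)
M(O) = -117 + 13*O**2 (M(O) = (O**2 + (6*(2*O))*O) - 117 = (O**2 + (12*O)*O) - 117 = (O**2 + 12*O**2) - 117 = 13*O**2 - 117 = -117 + 13*O**2)
U(P) = -79 (U(P) = -78 - 1 = -79)
M(13) + U(123) = (-117 + 13*13**2) - 79 = (-117 + 13*169) - 79 = (-117 + 2197) - 79 = 2080 - 79 = 2001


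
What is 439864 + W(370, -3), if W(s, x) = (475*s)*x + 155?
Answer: -87231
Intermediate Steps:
W(s, x) = 155 + 475*s*x (W(s, x) = 475*s*x + 155 = 155 + 475*s*x)
439864 + W(370, -3) = 439864 + (155 + 475*370*(-3)) = 439864 + (155 - 527250) = 439864 - 527095 = -87231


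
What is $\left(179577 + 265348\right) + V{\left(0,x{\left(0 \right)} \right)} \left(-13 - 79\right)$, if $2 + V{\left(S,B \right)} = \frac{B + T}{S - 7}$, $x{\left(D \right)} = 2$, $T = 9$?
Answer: $\frac{3116775}{7} \approx 4.4525 \cdot 10^{5}$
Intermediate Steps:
$V{\left(S,B \right)} = -2 + \frac{9 + B}{-7 + S}$ ($V{\left(S,B \right)} = -2 + \frac{B + 9}{S - 7} = -2 + \frac{9 + B}{-7 + S}$)
$\left(179577 + 265348\right) + V{\left(0,x{\left(0 \right)} \right)} \left(-13 - 79\right) = \left(179577 + 265348\right) + \frac{23 + 2 - 0}{-7 + 0} \left(-13 - 79\right) = 444925 + \frac{23 + 2 + 0}{-7} \left(-92\right) = 444925 + \left(- \frac{1}{7}\right) 25 \left(-92\right) = 444925 - - \frac{2300}{7} = 444925 + \frac{2300}{7} = \frac{3116775}{7}$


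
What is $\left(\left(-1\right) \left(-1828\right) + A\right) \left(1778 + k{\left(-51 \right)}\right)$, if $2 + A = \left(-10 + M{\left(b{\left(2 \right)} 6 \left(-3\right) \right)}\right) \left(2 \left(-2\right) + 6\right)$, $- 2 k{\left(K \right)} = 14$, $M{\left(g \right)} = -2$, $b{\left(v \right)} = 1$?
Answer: $3191342$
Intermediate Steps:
$k{\left(K \right)} = -7$ ($k{\left(K \right)} = \left(- \frac{1}{2}\right) 14 = -7$)
$A = -26$ ($A = -2 + \left(-10 - 2\right) \left(2 \left(-2\right) + 6\right) = -2 - 12 \left(-4 + 6\right) = -2 - 24 = -26$)
$\left(\left(-1\right) \left(-1828\right) + A\right) \left(1778 + k{\left(-51 \right)}\right) = \left(\left(-1\right) \left(-1828\right) - 26\right) \left(1778 - 7\right) = \left(1828 - 26\right) 1771 = 1802 \cdot 1771 = 3191342$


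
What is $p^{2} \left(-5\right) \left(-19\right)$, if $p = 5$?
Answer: $2375$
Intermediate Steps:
$p^{2} \left(-5\right) \left(-19\right) = 5^{2} \left(-5\right) \left(-19\right) = 25 \left(-5\right) \left(-19\right) = \left(-125\right) \left(-19\right) = 2375$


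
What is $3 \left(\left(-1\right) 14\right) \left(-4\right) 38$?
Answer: $6384$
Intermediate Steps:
$3 \left(\left(-1\right) 14\right) \left(-4\right) 38 = 3 \left(-14\right) \left(-4\right) 38 = \left(-42\right) \left(-4\right) 38 = 168 \cdot 38 = 6384$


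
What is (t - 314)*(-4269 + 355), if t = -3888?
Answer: 16446628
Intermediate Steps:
(t - 314)*(-4269 + 355) = (-3888 - 314)*(-4269 + 355) = -4202*(-3914) = 16446628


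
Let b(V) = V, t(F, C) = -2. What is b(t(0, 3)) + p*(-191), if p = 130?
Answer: -24832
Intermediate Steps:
b(t(0, 3)) + p*(-191) = -2 + 130*(-191) = -2 - 24830 = -24832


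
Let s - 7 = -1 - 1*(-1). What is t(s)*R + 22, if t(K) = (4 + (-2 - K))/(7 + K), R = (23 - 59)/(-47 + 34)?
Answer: 1912/91 ≈ 21.011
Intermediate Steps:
R = 36/13 (R = -36/(-13) = -36*(-1/13) = 36/13 ≈ 2.7692)
s = 7 (s = 7 + (-1 - 1*(-1)) = 7 + (-1 + 1) = 7 + 0 = 7)
t(K) = (2 - K)/(7 + K)
t(s)*R + 22 = ((2 - 1*7)/(7 + 7))*(36/13) + 22 = ((2 - 7)/14)*(36/13) + 22 = ((1/14)*(-5))*(36/13) + 22 = -5/14*36/13 + 22 = -90/91 + 22 = 1912/91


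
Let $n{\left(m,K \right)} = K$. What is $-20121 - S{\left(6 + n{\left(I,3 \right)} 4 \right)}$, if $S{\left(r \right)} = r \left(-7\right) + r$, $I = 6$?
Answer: $-20013$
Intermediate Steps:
$S{\left(r \right)} = - 6 r$ ($S{\left(r \right)} = - 7 r + r = - 6 r$)
$-20121 - S{\left(6 + n{\left(I,3 \right)} 4 \right)} = -20121 - - 6 \left(6 + 3 \cdot 4\right) = -20121 - - 6 \left(6 + 12\right) = -20121 - \left(-6\right) 18 = -20121 - -108 = -20121 + 108 = -20013$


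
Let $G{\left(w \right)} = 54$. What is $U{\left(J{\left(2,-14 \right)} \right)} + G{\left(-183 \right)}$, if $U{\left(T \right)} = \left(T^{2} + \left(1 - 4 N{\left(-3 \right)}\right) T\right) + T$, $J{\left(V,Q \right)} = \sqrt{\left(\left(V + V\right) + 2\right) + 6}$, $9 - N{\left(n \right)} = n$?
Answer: $66 - 92 \sqrt{3} \approx -93.349$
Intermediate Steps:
$N{\left(n \right)} = 9 - n$
$J{\left(V,Q \right)} = \sqrt{8 + 2 V}$ ($J{\left(V,Q \right)} = \sqrt{\left(2 V + 2\right) + 6} = \sqrt{\left(2 + 2 V\right) + 6} = \sqrt{8 + 2 V}$)
$U{\left(T \right)} = T^{2} - 46 T$ ($U{\left(T \right)} = \left(T^{2} + \left(1 - 4 \left(9 - -3\right)\right) T\right) + T = \left(T^{2} + \left(1 - 4 \left(9 + 3\right)\right) T\right) + T = \left(T^{2} + \left(1 - 48\right) T\right) + T = \left(T^{2} - 47 T\right) + T = T^{2} - 46 T$)
$U{\left(J{\left(2,-14 \right)} \right)} + G{\left(-183 \right)} = \sqrt{8 + 2 \cdot 2} \left(-46 + \sqrt{8 + 2 \cdot 2}\right) + 54 = \sqrt{8 + 4} \left(-46 + \sqrt{8 + 4}\right) + 54 = \sqrt{12} \left(-46 + \sqrt{12}\right) + 54 = 2 \sqrt{3} \left(-46 + 2 \sqrt{3}\right) + 54 = 54 + 2 \sqrt{3} \left(-46 + 2 \sqrt{3}\right)$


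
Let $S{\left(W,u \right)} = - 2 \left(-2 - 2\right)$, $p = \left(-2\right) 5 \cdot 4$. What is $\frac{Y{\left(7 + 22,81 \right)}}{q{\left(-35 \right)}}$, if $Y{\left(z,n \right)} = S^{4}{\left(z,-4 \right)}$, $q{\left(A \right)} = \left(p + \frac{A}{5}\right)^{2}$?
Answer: $\frac{4096}{2209} \approx 1.8542$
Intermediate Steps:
$p = -40$ ($p = \left(-10\right) 4 = -40$)
$S{\left(W,u \right)} = 8$ ($S{\left(W,u \right)} = \left(-2\right) \left(-4\right) = 8$)
$q{\left(A \right)} = \left(-40 + \frac{A}{5}\right)^{2}$
$Y{\left(z,n \right)} = 4096$ ($Y{\left(z,n \right)} = 8^{4} = 4096$)
$\frac{Y{\left(7 + 22,81 \right)}}{q{\left(-35 \right)}} = \frac{4096}{\frac{1}{25} \left(-200 - 35\right)^{2}} = \frac{4096}{\frac{1}{25} \left(-235\right)^{2}} = \frac{4096}{\frac{1}{25} \cdot 55225} = \frac{4096}{2209}$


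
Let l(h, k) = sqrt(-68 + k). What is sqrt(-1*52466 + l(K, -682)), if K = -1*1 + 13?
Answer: sqrt(-52466 + 5*I*sqrt(30)) ≈ 0.0598 + 229.05*I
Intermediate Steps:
K = 12 (K = -1 + 13 = 12)
sqrt(-1*52466 + l(K, -682)) = sqrt(-1*52466 + sqrt(-68 - 682)) = sqrt(-52466 + sqrt(-750)) = sqrt(-52466 + 5*I*sqrt(30))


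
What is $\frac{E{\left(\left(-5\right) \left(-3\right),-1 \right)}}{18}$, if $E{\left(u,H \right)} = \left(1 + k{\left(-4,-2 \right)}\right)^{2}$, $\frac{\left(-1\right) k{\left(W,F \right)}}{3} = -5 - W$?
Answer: $\frac{8}{9} \approx 0.88889$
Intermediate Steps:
$k{\left(W,F \right)} = 15 + 3 W$ ($k{\left(W,F \right)} = - 3 \left(-5 - W\right) = 15 + 3 W$)
$E{\left(u,H \right)} = 16$ ($E{\left(u,H \right)} = \left(1 + \left(15 + 3 \left(-4\right)\right)\right)^{2} = \left(1 + \left(15 - 12\right)\right)^{2} = \left(1 + 3\right)^{2} = 4^{2} = 16$)
$\frac{E{\left(\left(-5\right) \left(-3\right),-1 \right)}}{18} = \frac{1}{18} \cdot 16 = \frac{8}{9}$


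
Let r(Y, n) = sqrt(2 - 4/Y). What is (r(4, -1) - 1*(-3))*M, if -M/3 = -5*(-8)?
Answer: -480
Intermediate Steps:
M = -120 (M = -(-15)*(-8) = -3*40 = -120)
(r(4, -1) - 1*(-3))*M = (sqrt(2 - 4/4) - 1*(-3))*(-120) = (sqrt(2 - 4*1/4) + 3)*(-120) = (sqrt(2 - 1) + 3)*(-120) = (sqrt(1) + 3)*(-120) = (1 + 3)*(-120) = 4*(-120) = -480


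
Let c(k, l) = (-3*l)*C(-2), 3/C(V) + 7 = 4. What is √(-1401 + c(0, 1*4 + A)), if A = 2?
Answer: I*√1383 ≈ 37.189*I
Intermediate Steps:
C(V) = -1 (C(V) = 3/(-7 + 4) = 3/(-3) = 3*(-⅓) = -1)
c(k, l) = 3*l (c(k, l) = -3*l*(-1) = 3*l)
√(-1401 + c(0, 1*4 + A)) = √(-1401 + 3*(1*4 + 2)) = √(-1401 + 3*(4 + 2)) = √(-1401 + 3*6) = √(-1401 + 18) = √(-1383) = I*√1383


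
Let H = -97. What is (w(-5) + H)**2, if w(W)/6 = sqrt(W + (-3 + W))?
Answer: 8941 - 1164*I*sqrt(13) ≈ 8941.0 - 4196.9*I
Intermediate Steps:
w(W) = 6*sqrt(-3 + 2*W) (w(W) = 6*sqrt(W + (-3 + W)) = 6*sqrt(-3 + 2*W))
(w(-5) + H)**2 = (6*sqrt(-3 + 2*(-5)) - 97)**2 = (6*sqrt(-3 - 10) - 97)**2 = (6*sqrt(-13) - 97)**2 = (6*(I*sqrt(13)) - 97)**2 = (6*I*sqrt(13) - 97)**2 = (-97 + 6*I*sqrt(13))**2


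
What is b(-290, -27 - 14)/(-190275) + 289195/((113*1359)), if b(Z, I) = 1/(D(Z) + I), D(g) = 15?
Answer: 476897065939/253239661350 ≈ 1.8832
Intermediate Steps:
b(Z, I) = 1/(15 + I)
b(-290, -27 - 14)/(-190275) + 289195/((113*1359)) = 1/((15 + (-27 - 14))*(-190275)) + 289195/((113*1359)) = -1/190275/(15 - 41) + 289195/153567 = -1/190275/(-26) + 289195*(1/153567) = -1/26*(-1/190275) + 289195/153567 = 1/4947150 + 289195/153567 = 476897065939/253239661350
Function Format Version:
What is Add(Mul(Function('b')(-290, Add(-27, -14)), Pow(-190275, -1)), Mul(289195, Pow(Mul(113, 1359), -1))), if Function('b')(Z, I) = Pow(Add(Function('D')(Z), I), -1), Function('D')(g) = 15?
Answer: Rational(476897065939, 253239661350) ≈ 1.8832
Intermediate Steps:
Function('b')(Z, I) = Pow(Add(15, I), -1)
Add(Mul(Function('b')(-290, Add(-27, -14)), Pow(-190275, -1)), Mul(289195, Pow(Mul(113, 1359), -1))) = Add(Mul(Pow(Add(15, Add(-27, -14)), -1), Pow(-190275, -1)), Mul(289195, Pow(Mul(113, 1359), -1))) = Add(Mul(Pow(Add(15, -41), -1), Rational(-1, 190275)), Mul(289195, Pow(153567, -1))) = Add(Mul(Pow(-26, -1), Rational(-1, 190275)), Mul(289195, Rational(1, 153567))) = Add(Mul(Rational(-1, 26), Rational(-1, 190275)), Rational(289195, 153567)) = Add(Rational(1, 4947150), Rational(289195, 153567)) = Rational(476897065939, 253239661350)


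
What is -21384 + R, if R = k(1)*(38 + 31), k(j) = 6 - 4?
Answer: -21246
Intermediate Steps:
k(j) = 2
R = 138 (R = 2*(38 + 31) = 2*69 = 138)
-21384 + R = -21384 + 138 = -21246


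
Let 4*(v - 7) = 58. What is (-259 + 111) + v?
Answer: -253/2 ≈ -126.50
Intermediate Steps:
v = 43/2 (v = 7 + (¼)*58 = 7 + 29/2 = 43/2 ≈ 21.500)
(-259 + 111) + v = (-259 + 111) + 43/2 = -148 + 43/2 = -253/2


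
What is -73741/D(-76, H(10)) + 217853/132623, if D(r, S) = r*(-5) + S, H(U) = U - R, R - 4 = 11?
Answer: -9698057768/49733625 ≈ -195.00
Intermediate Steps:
R = 15 (R = 4 + 11 = 15)
H(U) = -15 + U (H(U) = U - 1*15 = U - 15 = -15 + U)
D(r, S) = S - 5*r (D(r, S) = -5*r + S = S - 5*r)
-73741/D(-76, H(10)) + 217853/132623 = -73741/((-15 + 10) - 5*(-76)) + 217853/132623 = -73741/(-5 + 380) + 217853*(1/132623) = -73741/375 + 217853/132623 = -9698057768/49733625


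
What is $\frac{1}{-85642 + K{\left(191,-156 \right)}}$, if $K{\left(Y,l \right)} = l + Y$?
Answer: $- \frac{1}{85607} \approx -1.1681 \cdot 10^{-5}$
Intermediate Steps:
$K{\left(Y,l \right)} = Y + l$
$\frac{1}{-85642 + K{\left(191,-156 \right)}} = \frac{1}{-85642 + \left(191 - 156\right)} = \frac{1}{-85642 + 35} = \frac{1}{-85607} = - \frac{1}{85607}$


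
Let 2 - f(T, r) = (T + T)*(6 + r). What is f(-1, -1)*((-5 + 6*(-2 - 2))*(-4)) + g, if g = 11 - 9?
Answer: 1394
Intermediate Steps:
f(T, r) = 2 - 2*T*(6 + r) (f(T, r) = 2 - (T + T)*(6 + r) = 2 - 2*T*(6 + r))
g = 2
f(-1, -1)*((-5 + 6*(-2 - 2))*(-4)) + g = (2 - 12*(-1) - 2*(-1)*(-1))*((-5 + 6*(-2 - 2))*(-4)) + 2 = (2 + 12 - 2)*((-5 + 6*(-4))*(-4)) + 2 = 12*((-5 - 24)*(-4)) + 2 = 12*(-29*(-4)) + 2 = 12*116 + 2 = 1392 + 2 = 1394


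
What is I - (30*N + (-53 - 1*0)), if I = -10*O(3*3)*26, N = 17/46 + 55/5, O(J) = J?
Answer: -60446/23 ≈ -2628.1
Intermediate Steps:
N = 523/46 (N = 17*(1/46) + 55*(⅕) = 17/46 + 11 = 523/46 ≈ 11.370)
I = -2340 (I = -30*3*26 = -10*9*26 = -90*26 = -2340)
I - (30*N + (-53 - 1*0)) = -2340 - (30*(523/46) + (-53 - 1*0)) = -2340 - (7845/23 + (-53 + 0)) = -2340 - (7845/23 - 53) = -2340 - 1*6626/23 = -2340 - 6626/23 = -60446/23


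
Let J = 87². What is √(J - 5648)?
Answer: √1921 ≈ 43.829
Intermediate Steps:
J = 7569
√(J - 5648) = √(7569 - 5648) = √1921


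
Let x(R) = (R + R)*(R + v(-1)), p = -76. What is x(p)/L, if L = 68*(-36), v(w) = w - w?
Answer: -722/153 ≈ -4.7190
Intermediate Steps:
v(w) = 0
L = -2448
x(R) = 2*R**2 (x(R) = (R + R)*(R + 0) = (2*R)*R = 2*R**2)
x(p)/L = (2*(-76)**2)/(-2448) = (2*5776)*(-1/2448) = 11552*(-1/2448) = -722/153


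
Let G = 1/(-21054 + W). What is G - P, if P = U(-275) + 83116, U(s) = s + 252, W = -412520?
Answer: -36026964383/433574 ≈ -83093.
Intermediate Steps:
U(s) = 252 + s
G = -1/433574 (G = 1/(-21054 - 412520) = 1/(-433574) = -1/433574 ≈ -2.3064e-6)
P = 83093 (P = (252 - 275) + 83116 = -23 + 83116 = 83093)
G - P = -1/433574 - 1*83093 = -1/433574 - 83093 = -36026964383/433574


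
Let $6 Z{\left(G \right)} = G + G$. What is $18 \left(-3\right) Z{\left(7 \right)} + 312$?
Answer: $186$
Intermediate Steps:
$Z{\left(G \right)} = \frac{G}{3}$ ($Z{\left(G \right)} = \frac{G + G}{6} = \frac{2 G}{6} = \frac{G}{3}$)
$18 \left(-3\right) Z{\left(7 \right)} + 312 = 18 \left(-3\right) \frac{1}{3} \cdot 7 + 312 = \left(-54\right) \frac{7}{3} + 312 = -126 + 312 = 186$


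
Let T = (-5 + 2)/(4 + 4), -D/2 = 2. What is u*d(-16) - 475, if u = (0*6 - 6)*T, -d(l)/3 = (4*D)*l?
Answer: -2203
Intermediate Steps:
D = -4 (D = -2*2 = -4)
T = -3/8 ≈ -0.37500
d(l) = 48*l (d(l) = -3*4*(-4)*l = -(-48)*l = 48*l)
u = 9/4 (u = (0*6 - 6)*(-3/8) = (0 - 6)*(-3/8) = -6*(-3/8) = 9/4 ≈ 2.2500)
u*d(-16) - 475 = 9*(48*(-16))/4 - 475 = (9/4)*(-768) - 475 = -1728 - 475 = -2203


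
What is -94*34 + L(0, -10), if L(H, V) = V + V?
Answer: -3216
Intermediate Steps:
L(H, V) = 2*V
-94*34 + L(0, -10) = -94*34 + 2*(-10) = -3196 - 20 = -3216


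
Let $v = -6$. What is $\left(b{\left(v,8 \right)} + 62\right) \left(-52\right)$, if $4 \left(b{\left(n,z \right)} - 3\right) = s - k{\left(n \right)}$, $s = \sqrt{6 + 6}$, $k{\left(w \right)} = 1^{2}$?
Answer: $-3367 - 26 \sqrt{3} \approx -3412.0$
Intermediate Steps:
$k{\left(w \right)} = 1$
$s = 2 \sqrt{3}$ ($s = \sqrt{12} = 2 \sqrt{3} \approx 3.4641$)
$b{\left(n,z \right)} = \frac{11}{4} + \frac{\sqrt{3}}{2}$ ($b{\left(n,z \right)} = 3 + \frac{2 \sqrt{3} - 1}{4} = 3 + \frac{-1 + 2 \sqrt{3}}{4} = 3 - \left(\frac{1}{4} - \frac{\sqrt{3}}{2}\right) = \frac{11}{4} + \frac{\sqrt{3}}{2}$)
$\left(b{\left(v,8 \right)} + 62\right) \left(-52\right) = \left(\left(\frac{11}{4} + \frac{\sqrt{3}}{2}\right) + 62\right) \left(-52\right) = \left(\frac{259}{4} + \frac{\sqrt{3}}{2}\right) \left(-52\right) = -3367 - 26 \sqrt{3}$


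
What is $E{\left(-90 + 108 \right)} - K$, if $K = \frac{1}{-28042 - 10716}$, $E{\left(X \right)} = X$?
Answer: $\frac{697645}{38758} \approx 18.0$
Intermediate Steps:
$K = - \frac{1}{38758}$ ($K = \frac{1}{-38758} = - \frac{1}{38758} \approx -2.5801 \cdot 10^{-5}$)
$E{\left(-90 + 108 \right)} - K = \left(-90 + 108\right) - - \frac{1}{38758} = 18 + \frac{1}{38758} = \frac{697645}{38758}$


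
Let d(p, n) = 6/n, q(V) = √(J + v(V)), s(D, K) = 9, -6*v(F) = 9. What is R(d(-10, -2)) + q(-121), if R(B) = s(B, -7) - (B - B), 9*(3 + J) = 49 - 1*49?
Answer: 9 + 3*I*√2/2 ≈ 9.0 + 2.1213*I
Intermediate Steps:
v(F) = -3/2 (v(F) = -⅙*9 = -3/2)
J = -3 (J = -3 + (49 - 1*49)/9 = -3 + (49 - 49)/9 = -3 + (⅑)*0 = -3 + 0 = -3)
q(V) = 3*I*√2/2 (q(V) = √(-3 - 3/2) = √(-9/2) = 3*I*√2/2)
R(B) = 9 (R(B) = 9 - (B - B) = 9 - 1*0 = 9 + 0 = 9)
R(d(-10, -2)) + q(-121) = 9 + 3*I*√2/2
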